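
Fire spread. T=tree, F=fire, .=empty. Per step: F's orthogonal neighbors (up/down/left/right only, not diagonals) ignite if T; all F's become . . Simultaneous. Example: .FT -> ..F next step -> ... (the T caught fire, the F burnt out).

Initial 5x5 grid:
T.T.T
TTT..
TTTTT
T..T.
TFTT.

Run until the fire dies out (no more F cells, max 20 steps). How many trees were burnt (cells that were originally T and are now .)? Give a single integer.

Step 1: +2 fires, +1 burnt (F count now 2)
Step 2: +2 fires, +2 burnt (F count now 2)
Step 3: +2 fires, +2 burnt (F count now 2)
Step 4: +3 fires, +2 burnt (F count now 3)
Step 5: +4 fires, +3 burnt (F count now 4)
Step 6: +1 fires, +4 burnt (F count now 1)
Step 7: +1 fires, +1 burnt (F count now 1)
Step 8: +0 fires, +1 burnt (F count now 0)
Fire out after step 8
Initially T: 16, now '.': 24
Total burnt (originally-T cells now '.'): 15

Answer: 15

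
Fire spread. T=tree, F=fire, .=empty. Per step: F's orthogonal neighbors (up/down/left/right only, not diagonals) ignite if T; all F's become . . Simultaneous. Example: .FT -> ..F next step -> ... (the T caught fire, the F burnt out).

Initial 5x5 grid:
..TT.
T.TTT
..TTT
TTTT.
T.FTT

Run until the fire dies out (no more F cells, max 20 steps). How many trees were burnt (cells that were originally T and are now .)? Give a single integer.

Answer: 15

Derivation:
Step 1: +2 fires, +1 burnt (F count now 2)
Step 2: +4 fires, +2 burnt (F count now 4)
Step 3: +3 fires, +4 burnt (F count now 3)
Step 4: +4 fires, +3 burnt (F count now 4)
Step 5: +2 fires, +4 burnt (F count now 2)
Step 6: +0 fires, +2 burnt (F count now 0)
Fire out after step 6
Initially T: 16, now '.': 24
Total burnt (originally-T cells now '.'): 15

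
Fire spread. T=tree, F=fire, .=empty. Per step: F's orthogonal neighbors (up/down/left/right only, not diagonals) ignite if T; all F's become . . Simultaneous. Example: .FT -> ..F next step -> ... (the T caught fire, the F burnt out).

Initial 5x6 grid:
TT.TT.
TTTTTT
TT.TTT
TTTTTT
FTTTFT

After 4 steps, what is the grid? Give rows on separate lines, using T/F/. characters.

Step 1: 5 trees catch fire, 2 burn out
  TT.TT.
  TTTTTT
  TT.TTT
  FTTTFT
  .FTF.F
Step 2: 6 trees catch fire, 5 burn out
  TT.TT.
  TTTTTT
  FT.TFT
  .FTF.F
  ..F...
Step 3: 6 trees catch fire, 6 burn out
  TT.TT.
  FTTTFT
  .F.F.F
  ..F...
  ......
Step 4: 5 trees catch fire, 6 burn out
  FT.TF.
  .FTF.F
  ......
  ......
  ......

FT.TF.
.FTF.F
......
......
......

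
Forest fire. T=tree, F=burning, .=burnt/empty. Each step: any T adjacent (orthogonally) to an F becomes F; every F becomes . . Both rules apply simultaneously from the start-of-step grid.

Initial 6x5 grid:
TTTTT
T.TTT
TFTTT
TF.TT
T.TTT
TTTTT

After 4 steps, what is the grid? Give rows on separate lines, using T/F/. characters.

Step 1: 3 trees catch fire, 2 burn out
  TTTTT
  T.TTT
  F.FTT
  F..TT
  T.TTT
  TTTTT
Step 2: 4 trees catch fire, 3 burn out
  TTTTT
  F.FTT
  ...FT
  ...TT
  F.TTT
  TTTTT
Step 3: 6 trees catch fire, 4 burn out
  FTFTT
  ...FT
  ....F
  ...FT
  ..TTT
  FTTTT
Step 4: 6 trees catch fire, 6 burn out
  .F.FT
  ....F
  .....
  ....F
  ..TFT
  .FTTT

.F.FT
....F
.....
....F
..TFT
.FTTT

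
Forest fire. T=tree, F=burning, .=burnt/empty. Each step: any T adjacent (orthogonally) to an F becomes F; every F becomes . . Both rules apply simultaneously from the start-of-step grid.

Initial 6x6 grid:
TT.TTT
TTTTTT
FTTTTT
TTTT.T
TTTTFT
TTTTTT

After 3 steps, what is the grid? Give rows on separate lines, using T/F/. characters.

Step 1: 6 trees catch fire, 2 burn out
  TT.TTT
  FTTTTT
  .FTTTT
  FTTT.T
  TTTF.F
  TTTTFT
Step 2: 10 trees catch fire, 6 burn out
  FT.TTT
  .FTTTT
  ..FTTT
  .FTF.F
  FTF...
  TTTF.F
Step 3: 8 trees catch fire, 10 burn out
  .F.TTT
  ..FTTT
  ...FTF
  ..F...
  .F....
  FTF...

.F.TTT
..FTTT
...FTF
..F...
.F....
FTF...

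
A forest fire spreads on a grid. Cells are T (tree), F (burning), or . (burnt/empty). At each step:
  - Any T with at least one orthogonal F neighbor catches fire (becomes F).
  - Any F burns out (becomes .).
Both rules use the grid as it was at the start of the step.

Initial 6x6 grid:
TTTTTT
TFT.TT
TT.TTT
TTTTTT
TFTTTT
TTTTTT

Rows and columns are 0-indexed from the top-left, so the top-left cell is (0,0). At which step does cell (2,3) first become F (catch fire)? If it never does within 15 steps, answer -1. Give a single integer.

Step 1: cell (2,3)='T' (+8 fires, +2 burnt)
Step 2: cell (2,3)='T' (+8 fires, +8 burnt)
Step 3: cell (2,3)='T' (+4 fires, +8 burnt)
Step 4: cell (2,3)='F' (+5 fires, +4 burnt)
  -> target ignites at step 4
Step 5: cell (2,3)='.' (+5 fires, +5 burnt)
Step 6: cell (2,3)='.' (+2 fires, +5 burnt)
Step 7: cell (2,3)='.' (+0 fires, +2 burnt)
  fire out at step 7

4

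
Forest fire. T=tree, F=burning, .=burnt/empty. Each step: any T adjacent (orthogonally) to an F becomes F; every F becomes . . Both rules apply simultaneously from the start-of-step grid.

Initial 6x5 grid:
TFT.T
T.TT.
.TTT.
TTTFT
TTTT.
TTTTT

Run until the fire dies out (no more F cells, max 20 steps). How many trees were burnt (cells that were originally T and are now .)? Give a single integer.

Step 1: +6 fires, +2 burnt (F count now 6)
Step 2: +7 fires, +6 burnt (F count now 7)
Step 3: +5 fires, +7 burnt (F count now 5)
Step 4: +2 fires, +5 burnt (F count now 2)
Step 5: +1 fires, +2 burnt (F count now 1)
Step 6: +0 fires, +1 burnt (F count now 0)
Fire out after step 6
Initially T: 22, now '.': 29
Total burnt (originally-T cells now '.'): 21

Answer: 21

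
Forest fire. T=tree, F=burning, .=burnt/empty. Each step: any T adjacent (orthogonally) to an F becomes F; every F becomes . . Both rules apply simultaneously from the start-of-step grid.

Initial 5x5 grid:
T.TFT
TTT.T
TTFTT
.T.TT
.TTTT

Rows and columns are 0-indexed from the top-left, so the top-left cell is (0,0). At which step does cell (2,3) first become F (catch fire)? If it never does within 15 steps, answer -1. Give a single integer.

Step 1: cell (2,3)='F' (+5 fires, +2 burnt)
  -> target ignites at step 1
Step 2: cell (2,3)='.' (+6 fires, +5 burnt)
Step 3: cell (2,3)='.' (+4 fires, +6 burnt)
Step 4: cell (2,3)='.' (+3 fires, +4 burnt)
Step 5: cell (2,3)='.' (+0 fires, +3 burnt)
  fire out at step 5

1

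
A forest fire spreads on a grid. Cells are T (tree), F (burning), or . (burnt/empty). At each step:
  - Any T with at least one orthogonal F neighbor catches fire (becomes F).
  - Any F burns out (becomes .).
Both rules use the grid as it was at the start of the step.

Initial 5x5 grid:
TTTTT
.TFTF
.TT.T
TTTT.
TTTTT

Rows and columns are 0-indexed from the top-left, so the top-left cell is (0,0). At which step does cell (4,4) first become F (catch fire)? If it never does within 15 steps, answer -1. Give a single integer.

Step 1: cell (4,4)='T' (+6 fires, +2 burnt)
Step 2: cell (4,4)='T' (+4 fires, +6 burnt)
Step 3: cell (4,4)='T' (+4 fires, +4 burnt)
Step 4: cell (4,4)='T' (+3 fires, +4 burnt)
Step 5: cell (4,4)='F' (+2 fires, +3 burnt)
  -> target ignites at step 5
Step 6: cell (4,4)='.' (+0 fires, +2 burnt)
  fire out at step 6

5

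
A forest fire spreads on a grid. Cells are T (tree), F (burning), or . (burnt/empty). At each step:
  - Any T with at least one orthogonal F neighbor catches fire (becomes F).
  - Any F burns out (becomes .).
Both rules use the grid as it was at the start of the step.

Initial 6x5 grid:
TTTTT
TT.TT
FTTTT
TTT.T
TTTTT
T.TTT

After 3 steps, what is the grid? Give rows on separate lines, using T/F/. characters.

Step 1: 3 trees catch fire, 1 burn out
  TTTTT
  FT.TT
  .FTTT
  FTT.T
  TTTTT
  T.TTT
Step 2: 5 trees catch fire, 3 burn out
  FTTTT
  .F.TT
  ..FTT
  .FT.T
  FTTTT
  T.TTT
Step 3: 5 trees catch fire, 5 burn out
  .FTTT
  ...TT
  ...FT
  ..F.T
  .FTTT
  F.TTT

.FTTT
...TT
...FT
..F.T
.FTTT
F.TTT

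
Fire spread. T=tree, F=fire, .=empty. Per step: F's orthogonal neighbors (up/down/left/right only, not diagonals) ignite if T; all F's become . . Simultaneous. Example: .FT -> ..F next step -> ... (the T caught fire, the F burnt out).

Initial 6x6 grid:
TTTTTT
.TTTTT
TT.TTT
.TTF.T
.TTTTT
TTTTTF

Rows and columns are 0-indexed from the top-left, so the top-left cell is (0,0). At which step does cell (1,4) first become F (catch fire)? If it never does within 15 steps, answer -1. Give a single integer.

Step 1: cell (1,4)='T' (+5 fires, +2 burnt)
Step 2: cell (1,4)='T' (+7 fires, +5 burnt)
Step 3: cell (1,4)='F' (+7 fires, +7 burnt)
  -> target ignites at step 3
Step 4: cell (1,4)='.' (+6 fires, +7 burnt)
Step 5: cell (1,4)='.' (+3 fires, +6 burnt)
Step 6: cell (1,4)='.' (+1 fires, +3 burnt)
Step 7: cell (1,4)='.' (+0 fires, +1 burnt)
  fire out at step 7

3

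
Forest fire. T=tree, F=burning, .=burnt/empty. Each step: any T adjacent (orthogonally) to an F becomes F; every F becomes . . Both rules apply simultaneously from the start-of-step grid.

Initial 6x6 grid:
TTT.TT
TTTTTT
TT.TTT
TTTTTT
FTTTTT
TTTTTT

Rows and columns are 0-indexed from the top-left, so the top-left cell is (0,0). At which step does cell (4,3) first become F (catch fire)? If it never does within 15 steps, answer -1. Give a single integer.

Step 1: cell (4,3)='T' (+3 fires, +1 burnt)
Step 2: cell (4,3)='T' (+4 fires, +3 burnt)
Step 3: cell (4,3)='F' (+5 fires, +4 burnt)
  -> target ignites at step 3
Step 4: cell (4,3)='.' (+5 fires, +5 burnt)
Step 5: cell (4,3)='.' (+6 fires, +5 burnt)
Step 6: cell (4,3)='.' (+5 fires, +6 burnt)
Step 7: cell (4,3)='.' (+2 fires, +5 burnt)
Step 8: cell (4,3)='.' (+2 fires, +2 burnt)
Step 9: cell (4,3)='.' (+1 fires, +2 burnt)
Step 10: cell (4,3)='.' (+0 fires, +1 burnt)
  fire out at step 10

3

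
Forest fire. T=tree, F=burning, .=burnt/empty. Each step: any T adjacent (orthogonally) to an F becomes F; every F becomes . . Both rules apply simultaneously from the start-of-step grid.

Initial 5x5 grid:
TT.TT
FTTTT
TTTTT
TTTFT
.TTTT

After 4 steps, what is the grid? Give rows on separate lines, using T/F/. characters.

Step 1: 7 trees catch fire, 2 burn out
  FT.TT
  .FTTT
  FTTFT
  TTF.F
  .TTFT
Step 2: 10 trees catch fire, 7 burn out
  .F.TT
  ..FFT
  .FF.F
  FF...
  .TF.F
Step 3: 3 trees catch fire, 10 burn out
  ...FT
  ....F
  .....
  .....
  .F...
Step 4: 1 trees catch fire, 3 burn out
  ....F
  .....
  .....
  .....
  .....

....F
.....
.....
.....
.....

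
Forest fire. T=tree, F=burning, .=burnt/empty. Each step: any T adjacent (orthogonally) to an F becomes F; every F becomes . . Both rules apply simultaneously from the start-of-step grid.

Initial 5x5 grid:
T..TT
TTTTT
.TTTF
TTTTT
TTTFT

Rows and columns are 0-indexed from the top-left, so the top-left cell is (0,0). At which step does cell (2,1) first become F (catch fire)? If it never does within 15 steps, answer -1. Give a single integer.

Step 1: cell (2,1)='T' (+6 fires, +2 burnt)
Step 2: cell (2,1)='T' (+5 fires, +6 burnt)
Step 3: cell (2,1)='F' (+5 fires, +5 burnt)
  -> target ignites at step 3
Step 4: cell (2,1)='.' (+2 fires, +5 burnt)
Step 5: cell (2,1)='.' (+1 fires, +2 burnt)
Step 6: cell (2,1)='.' (+1 fires, +1 burnt)
Step 7: cell (2,1)='.' (+0 fires, +1 burnt)
  fire out at step 7

3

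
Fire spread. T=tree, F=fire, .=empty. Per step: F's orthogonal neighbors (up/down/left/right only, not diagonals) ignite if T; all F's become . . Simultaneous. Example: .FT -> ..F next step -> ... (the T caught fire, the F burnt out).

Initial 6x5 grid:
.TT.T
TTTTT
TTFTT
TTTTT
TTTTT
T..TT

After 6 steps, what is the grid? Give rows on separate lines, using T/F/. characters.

Step 1: 4 trees catch fire, 1 burn out
  .TT.T
  TTFTT
  TF.FT
  TTFTT
  TTTTT
  T..TT
Step 2: 8 trees catch fire, 4 burn out
  .TF.T
  TF.FT
  F...F
  TF.FT
  TTFTT
  T..TT
Step 3: 7 trees catch fire, 8 burn out
  .F..T
  F...F
  .....
  F...F
  TF.FT
  T..TT
Step 4: 4 trees catch fire, 7 burn out
  ....F
  .....
  .....
  .....
  F...F
  T..FT
Step 5: 2 trees catch fire, 4 burn out
  .....
  .....
  .....
  .....
  .....
  F...F
Step 6: 0 trees catch fire, 2 burn out
  .....
  .....
  .....
  .....
  .....
  .....

.....
.....
.....
.....
.....
.....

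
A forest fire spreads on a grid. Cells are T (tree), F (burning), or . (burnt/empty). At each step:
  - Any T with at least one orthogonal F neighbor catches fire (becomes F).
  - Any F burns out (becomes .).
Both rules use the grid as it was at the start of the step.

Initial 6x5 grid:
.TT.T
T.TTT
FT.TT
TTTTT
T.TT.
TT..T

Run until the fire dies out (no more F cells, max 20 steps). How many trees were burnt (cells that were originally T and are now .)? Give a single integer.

Answer: 20

Derivation:
Step 1: +3 fires, +1 burnt (F count now 3)
Step 2: +2 fires, +3 burnt (F count now 2)
Step 3: +2 fires, +2 burnt (F count now 2)
Step 4: +3 fires, +2 burnt (F count now 3)
Step 5: +3 fires, +3 burnt (F count now 3)
Step 6: +2 fires, +3 burnt (F count now 2)
Step 7: +2 fires, +2 burnt (F count now 2)
Step 8: +2 fires, +2 burnt (F count now 2)
Step 9: +1 fires, +2 burnt (F count now 1)
Step 10: +0 fires, +1 burnt (F count now 0)
Fire out after step 10
Initially T: 21, now '.': 29
Total burnt (originally-T cells now '.'): 20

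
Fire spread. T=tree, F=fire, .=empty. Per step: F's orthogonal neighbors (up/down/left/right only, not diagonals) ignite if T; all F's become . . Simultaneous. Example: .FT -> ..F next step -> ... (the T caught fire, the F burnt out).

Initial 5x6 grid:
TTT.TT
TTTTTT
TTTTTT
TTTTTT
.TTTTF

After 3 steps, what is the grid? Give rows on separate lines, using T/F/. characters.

Step 1: 2 trees catch fire, 1 burn out
  TTT.TT
  TTTTTT
  TTTTTT
  TTTTTF
  .TTTF.
Step 2: 3 trees catch fire, 2 burn out
  TTT.TT
  TTTTTT
  TTTTTF
  TTTTF.
  .TTF..
Step 3: 4 trees catch fire, 3 burn out
  TTT.TT
  TTTTTF
  TTTTF.
  TTTF..
  .TF...

TTT.TT
TTTTTF
TTTTF.
TTTF..
.TF...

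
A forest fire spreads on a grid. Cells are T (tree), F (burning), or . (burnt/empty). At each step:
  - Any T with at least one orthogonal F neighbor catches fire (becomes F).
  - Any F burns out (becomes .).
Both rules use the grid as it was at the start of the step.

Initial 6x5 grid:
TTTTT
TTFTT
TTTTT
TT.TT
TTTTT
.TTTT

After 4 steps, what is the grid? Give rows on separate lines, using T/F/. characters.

Step 1: 4 trees catch fire, 1 burn out
  TTFTT
  TF.FT
  TTFTT
  TT.TT
  TTTTT
  .TTTT
Step 2: 6 trees catch fire, 4 burn out
  TF.FT
  F...F
  TF.FT
  TT.TT
  TTTTT
  .TTTT
Step 3: 6 trees catch fire, 6 burn out
  F...F
  .....
  F...F
  TF.FT
  TTTTT
  .TTTT
Step 4: 4 trees catch fire, 6 burn out
  .....
  .....
  .....
  F...F
  TFTFT
  .TTTT

.....
.....
.....
F...F
TFTFT
.TTTT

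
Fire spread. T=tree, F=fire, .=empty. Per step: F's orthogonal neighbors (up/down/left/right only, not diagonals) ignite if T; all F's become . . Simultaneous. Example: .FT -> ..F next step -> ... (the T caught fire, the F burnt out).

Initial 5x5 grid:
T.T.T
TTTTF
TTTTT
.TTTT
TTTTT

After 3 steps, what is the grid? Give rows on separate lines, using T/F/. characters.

Step 1: 3 trees catch fire, 1 burn out
  T.T.F
  TTTF.
  TTTTF
  .TTTT
  TTTTT
Step 2: 3 trees catch fire, 3 burn out
  T.T..
  TTF..
  TTTF.
  .TTTF
  TTTTT
Step 3: 5 trees catch fire, 3 burn out
  T.F..
  TF...
  TTF..
  .TTF.
  TTTTF

T.F..
TF...
TTF..
.TTF.
TTTTF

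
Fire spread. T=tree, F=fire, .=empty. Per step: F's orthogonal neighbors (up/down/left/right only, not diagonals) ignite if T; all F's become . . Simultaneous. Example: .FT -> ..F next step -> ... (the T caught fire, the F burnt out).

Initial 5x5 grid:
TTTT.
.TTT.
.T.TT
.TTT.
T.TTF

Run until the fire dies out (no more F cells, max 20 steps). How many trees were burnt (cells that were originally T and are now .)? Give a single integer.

Step 1: +1 fires, +1 burnt (F count now 1)
Step 2: +2 fires, +1 burnt (F count now 2)
Step 3: +2 fires, +2 burnt (F count now 2)
Step 4: +3 fires, +2 burnt (F count now 3)
Step 5: +3 fires, +3 burnt (F count now 3)
Step 6: +2 fires, +3 burnt (F count now 2)
Step 7: +1 fires, +2 burnt (F count now 1)
Step 8: +1 fires, +1 burnt (F count now 1)
Step 9: +0 fires, +1 burnt (F count now 0)
Fire out after step 9
Initially T: 16, now '.': 24
Total burnt (originally-T cells now '.'): 15

Answer: 15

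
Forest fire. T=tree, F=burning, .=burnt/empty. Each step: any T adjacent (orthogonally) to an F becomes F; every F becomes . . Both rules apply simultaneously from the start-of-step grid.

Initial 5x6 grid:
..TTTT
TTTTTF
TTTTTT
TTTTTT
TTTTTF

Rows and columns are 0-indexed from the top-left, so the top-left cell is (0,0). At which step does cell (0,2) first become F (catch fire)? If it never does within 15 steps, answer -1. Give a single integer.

Step 1: cell (0,2)='T' (+5 fires, +2 burnt)
Step 2: cell (0,2)='T' (+5 fires, +5 burnt)
Step 3: cell (0,2)='T' (+5 fires, +5 burnt)
Step 4: cell (0,2)='F' (+5 fires, +5 burnt)
  -> target ignites at step 4
Step 5: cell (0,2)='.' (+4 fires, +5 burnt)
Step 6: cell (0,2)='.' (+2 fires, +4 burnt)
Step 7: cell (0,2)='.' (+0 fires, +2 burnt)
  fire out at step 7

4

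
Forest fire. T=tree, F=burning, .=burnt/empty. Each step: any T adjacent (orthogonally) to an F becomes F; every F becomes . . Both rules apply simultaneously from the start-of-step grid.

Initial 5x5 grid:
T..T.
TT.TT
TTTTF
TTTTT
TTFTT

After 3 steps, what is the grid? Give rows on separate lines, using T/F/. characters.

Step 1: 6 trees catch fire, 2 burn out
  T..T.
  TT.TF
  TTTF.
  TTFTF
  TF.FT
Step 2: 6 trees catch fire, 6 burn out
  T..T.
  TT.F.
  TTF..
  TF.F.
  F...F
Step 3: 3 trees catch fire, 6 burn out
  T..F.
  TT...
  TF...
  F....
  .....

T..F.
TT...
TF...
F....
.....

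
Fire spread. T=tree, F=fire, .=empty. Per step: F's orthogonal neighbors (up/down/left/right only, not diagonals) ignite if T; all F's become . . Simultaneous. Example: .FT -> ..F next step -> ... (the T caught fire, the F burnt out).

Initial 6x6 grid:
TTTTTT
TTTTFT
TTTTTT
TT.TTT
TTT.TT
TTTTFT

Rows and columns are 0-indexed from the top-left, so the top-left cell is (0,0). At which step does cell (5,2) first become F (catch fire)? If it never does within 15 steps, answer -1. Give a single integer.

Step 1: cell (5,2)='T' (+7 fires, +2 burnt)
Step 2: cell (5,2)='F' (+8 fires, +7 burnt)
  -> target ignites at step 2
Step 3: cell (5,2)='.' (+7 fires, +8 burnt)
Step 4: cell (5,2)='.' (+5 fires, +7 burnt)
Step 5: cell (5,2)='.' (+4 fires, +5 burnt)
Step 6: cell (5,2)='.' (+1 fires, +4 burnt)
Step 7: cell (5,2)='.' (+0 fires, +1 burnt)
  fire out at step 7

2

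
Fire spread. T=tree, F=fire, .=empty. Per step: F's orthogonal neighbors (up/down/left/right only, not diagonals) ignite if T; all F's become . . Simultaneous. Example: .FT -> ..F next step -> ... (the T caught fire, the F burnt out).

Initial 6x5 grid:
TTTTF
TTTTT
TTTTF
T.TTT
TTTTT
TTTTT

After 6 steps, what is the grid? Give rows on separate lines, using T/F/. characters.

Step 1: 4 trees catch fire, 2 burn out
  TTTF.
  TTTTF
  TTTF.
  T.TTF
  TTTTT
  TTTTT
Step 2: 5 trees catch fire, 4 burn out
  TTF..
  TTTF.
  TTF..
  T.TF.
  TTTTF
  TTTTT
Step 3: 6 trees catch fire, 5 burn out
  TF...
  TTF..
  TF...
  T.F..
  TTTF.
  TTTTF
Step 4: 5 trees catch fire, 6 burn out
  F....
  TF...
  F....
  T....
  TTF..
  TTTF.
Step 5: 4 trees catch fire, 5 burn out
  .....
  F....
  .....
  F....
  TF...
  TTF..
Step 6: 2 trees catch fire, 4 burn out
  .....
  .....
  .....
  .....
  F....
  TF...

.....
.....
.....
.....
F....
TF...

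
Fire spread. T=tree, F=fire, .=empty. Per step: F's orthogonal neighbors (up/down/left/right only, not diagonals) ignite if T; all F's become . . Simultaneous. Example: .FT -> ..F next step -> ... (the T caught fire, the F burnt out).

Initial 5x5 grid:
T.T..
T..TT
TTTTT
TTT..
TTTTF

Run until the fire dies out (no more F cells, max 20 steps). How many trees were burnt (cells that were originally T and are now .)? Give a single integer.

Step 1: +1 fires, +1 burnt (F count now 1)
Step 2: +1 fires, +1 burnt (F count now 1)
Step 3: +2 fires, +1 burnt (F count now 2)
Step 4: +3 fires, +2 burnt (F count now 3)
Step 5: +3 fires, +3 burnt (F count now 3)
Step 6: +3 fires, +3 burnt (F count now 3)
Step 7: +2 fires, +3 burnt (F count now 2)
Step 8: +1 fires, +2 burnt (F count now 1)
Step 9: +0 fires, +1 burnt (F count now 0)
Fire out after step 9
Initially T: 17, now '.': 24
Total burnt (originally-T cells now '.'): 16

Answer: 16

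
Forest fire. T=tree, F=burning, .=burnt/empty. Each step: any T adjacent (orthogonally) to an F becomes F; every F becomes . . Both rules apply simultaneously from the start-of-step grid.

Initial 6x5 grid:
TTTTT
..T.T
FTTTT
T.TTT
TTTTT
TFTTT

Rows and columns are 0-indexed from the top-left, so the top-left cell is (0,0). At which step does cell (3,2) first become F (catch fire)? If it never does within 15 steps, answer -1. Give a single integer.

Step 1: cell (3,2)='T' (+5 fires, +2 burnt)
Step 2: cell (3,2)='T' (+4 fires, +5 burnt)
Step 3: cell (3,2)='F' (+5 fires, +4 burnt)
  -> target ignites at step 3
Step 4: cell (3,2)='.' (+4 fires, +5 burnt)
Step 5: cell (3,2)='.' (+4 fires, +4 burnt)
Step 6: cell (3,2)='.' (+2 fires, +4 burnt)
Step 7: cell (3,2)='.' (+0 fires, +2 burnt)
  fire out at step 7

3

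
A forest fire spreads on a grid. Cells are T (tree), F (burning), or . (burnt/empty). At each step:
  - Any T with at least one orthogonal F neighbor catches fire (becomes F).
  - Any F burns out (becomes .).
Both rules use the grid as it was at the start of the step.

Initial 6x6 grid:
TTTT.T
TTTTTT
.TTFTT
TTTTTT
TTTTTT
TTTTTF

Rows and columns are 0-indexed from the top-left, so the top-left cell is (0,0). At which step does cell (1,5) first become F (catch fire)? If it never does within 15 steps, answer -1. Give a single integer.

Step 1: cell (1,5)='T' (+6 fires, +2 burnt)
Step 2: cell (1,5)='T' (+11 fires, +6 burnt)
Step 3: cell (1,5)='F' (+6 fires, +11 burnt)
  -> target ignites at step 3
Step 4: cell (1,5)='.' (+6 fires, +6 burnt)
Step 5: cell (1,5)='.' (+3 fires, +6 burnt)
Step 6: cell (1,5)='.' (+0 fires, +3 burnt)
  fire out at step 6

3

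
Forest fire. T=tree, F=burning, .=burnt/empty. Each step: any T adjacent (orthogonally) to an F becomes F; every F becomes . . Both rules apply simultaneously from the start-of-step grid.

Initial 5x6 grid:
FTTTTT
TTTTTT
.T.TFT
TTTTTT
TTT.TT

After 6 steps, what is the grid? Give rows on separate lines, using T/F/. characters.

Step 1: 6 trees catch fire, 2 burn out
  .FTTTT
  FTTTFT
  .T.F.F
  TTTTFT
  TTT.TT
Step 2: 8 trees catch fire, 6 burn out
  ..FTFT
  .FTF.F
  .T....
  TTTF.F
  TTT.FT
Step 3: 6 trees catch fire, 8 burn out
  ...F.F
  ..F...
  .F....
  TTF...
  TTT..F
Step 4: 2 trees catch fire, 6 burn out
  ......
  ......
  ......
  TF....
  TTF...
Step 5: 2 trees catch fire, 2 burn out
  ......
  ......
  ......
  F.....
  TF....
Step 6: 1 trees catch fire, 2 burn out
  ......
  ......
  ......
  ......
  F.....

......
......
......
......
F.....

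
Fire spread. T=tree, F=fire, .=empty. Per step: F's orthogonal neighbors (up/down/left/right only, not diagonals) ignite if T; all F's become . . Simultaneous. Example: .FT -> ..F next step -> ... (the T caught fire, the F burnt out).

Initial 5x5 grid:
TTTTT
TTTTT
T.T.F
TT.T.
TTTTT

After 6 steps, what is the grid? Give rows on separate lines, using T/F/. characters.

Step 1: 1 trees catch fire, 1 burn out
  TTTTT
  TTTTF
  T.T..
  TT.T.
  TTTTT
Step 2: 2 trees catch fire, 1 burn out
  TTTTF
  TTTF.
  T.T..
  TT.T.
  TTTTT
Step 3: 2 trees catch fire, 2 burn out
  TTTF.
  TTF..
  T.T..
  TT.T.
  TTTTT
Step 4: 3 trees catch fire, 2 burn out
  TTF..
  TF...
  T.F..
  TT.T.
  TTTTT
Step 5: 2 trees catch fire, 3 burn out
  TF...
  F....
  T....
  TT.T.
  TTTTT
Step 6: 2 trees catch fire, 2 burn out
  F....
  .....
  F....
  TT.T.
  TTTTT

F....
.....
F....
TT.T.
TTTTT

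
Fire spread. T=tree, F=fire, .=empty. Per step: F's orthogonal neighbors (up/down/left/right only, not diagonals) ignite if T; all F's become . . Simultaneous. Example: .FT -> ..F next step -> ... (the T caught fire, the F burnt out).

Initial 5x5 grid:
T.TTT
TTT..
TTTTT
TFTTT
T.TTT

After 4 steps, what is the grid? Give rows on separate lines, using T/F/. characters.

Step 1: 3 trees catch fire, 1 burn out
  T.TTT
  TTT..
  TFTTT
  F.FTT
  T.TTT
Step 2: 6 trees catch fire, 3 burn out
  T.TTT
  TFT..
  F.FTT
  ...FT
  F.FTT
Step 3: 5 trees catch fire, 6 burn out
  T.TTT
  F.F..
  ...FT
  ....F
  ...FT
Step 4: 4 trees catch fire, 5 burn out
  F.FTT
  .....
  ....F
  .....
  ....F

F.FTT
.....
....F
.....
....F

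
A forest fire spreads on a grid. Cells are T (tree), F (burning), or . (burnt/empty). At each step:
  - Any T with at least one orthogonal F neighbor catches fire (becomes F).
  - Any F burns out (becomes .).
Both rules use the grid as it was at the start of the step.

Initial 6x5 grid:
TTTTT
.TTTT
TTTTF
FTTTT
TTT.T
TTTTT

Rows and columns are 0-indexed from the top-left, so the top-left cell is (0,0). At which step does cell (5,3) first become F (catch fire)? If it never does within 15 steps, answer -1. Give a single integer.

Step 1: cell (5,3)='T' (+6 fires, +2 burnt)
Step 2: cell (5,3)='T' (+9 fires, +6 burnt)
Step 3: cell (5,3)='T' (+6 fires, +9 burnt)
Step 4: cell (5,3)='F' (+4 fires, +6 burnt)
  -> target ignites at step 4
Step 5: cell (5,3)='.' (+1 fires, +4 burnt)
Step 6: cell (5,3)='.' (+0 fires, +1 burnt)
  fire out at step 6

4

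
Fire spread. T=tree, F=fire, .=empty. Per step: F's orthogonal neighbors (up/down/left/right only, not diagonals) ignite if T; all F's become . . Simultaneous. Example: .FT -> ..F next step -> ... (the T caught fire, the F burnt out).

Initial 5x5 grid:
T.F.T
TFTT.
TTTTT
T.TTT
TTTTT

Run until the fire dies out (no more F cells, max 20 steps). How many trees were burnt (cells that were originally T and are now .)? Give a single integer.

Answer: 18

Derivation:
Step 1: +3 fires, +2 burnt (F count now 3)
Step 2: +4 fires, +3 burnt (F count now 4)
Step 3: +3 fires, +4 burnt (F count now 3)
Step 4: +4 fires, +3 burnt (F count now 4)
Step 5: +3 fires, +4 burnt (F count now 3)
Step 6: +1 fires, +3 burnt (F count now 1)
Step 7: +0 fires, +1 burnt (F count now 0)
Fire out after step 7
Initially T: 19, now '.': 24
Total burnt (originally-T cells now '.'): 18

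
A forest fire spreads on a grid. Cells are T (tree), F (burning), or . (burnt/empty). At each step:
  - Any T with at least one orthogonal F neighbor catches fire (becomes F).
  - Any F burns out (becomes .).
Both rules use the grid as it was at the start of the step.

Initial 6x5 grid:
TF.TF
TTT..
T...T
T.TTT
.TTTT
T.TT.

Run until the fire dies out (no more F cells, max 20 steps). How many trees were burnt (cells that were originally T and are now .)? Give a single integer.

Answer: 7

Derivation:
Step 1: +3 fires, +2 burnt (F count now 3)
Step 2: +2 fires, +3 burnt (F count now 2)
Step 3: +1 fires, +2 burnt (F count now 1)
Step 4: +1 fires, +1 burnt (F count now 1)
Step 5: +0 fires, +1 burnt (F count now 0)
Fire out after step 5
Initially T: 18, now '.': 19
Total burnt (originally-T cells now '.'): 7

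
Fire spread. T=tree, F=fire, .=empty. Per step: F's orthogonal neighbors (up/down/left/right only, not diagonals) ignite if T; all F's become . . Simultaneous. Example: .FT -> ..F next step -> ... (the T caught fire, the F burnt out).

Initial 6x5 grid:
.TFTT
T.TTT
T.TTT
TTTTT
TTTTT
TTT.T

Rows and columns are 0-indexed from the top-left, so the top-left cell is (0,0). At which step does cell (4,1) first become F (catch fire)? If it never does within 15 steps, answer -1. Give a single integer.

Step 1: cell (4,1)='T' (+3 fires, +1 burnt)
Step 2: cell (4,1)='T' (+3 fires, +3 burnt)
Step 3: cell (4,1)='T' (+3 fires, +3 burnt)
Step 4: cell (4,1)='T' (+4 fires, +3 burnt)
Step 5: cell (4,1)='F' (+5 fires, +4 burnt)
  -> target ignites at step 5
Step 6: cell (4,1)='.' (+4 fires, +5 burnt)
Step 7: cell (4,1)='.' (+3 fires, +4 burnt)
Step 8: cell (4,1)='.' (+0 fires, +3 burnt)
  fire out at step 8

5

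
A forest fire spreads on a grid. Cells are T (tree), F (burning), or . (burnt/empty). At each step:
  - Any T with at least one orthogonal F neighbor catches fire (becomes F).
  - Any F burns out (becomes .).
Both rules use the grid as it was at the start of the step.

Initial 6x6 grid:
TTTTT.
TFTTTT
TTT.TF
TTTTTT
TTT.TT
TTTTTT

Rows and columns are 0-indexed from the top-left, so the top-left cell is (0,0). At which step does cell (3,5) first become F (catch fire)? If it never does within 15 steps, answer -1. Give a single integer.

Step 1: cell (3,5)='F' (+7 fires, +2 burnt)
  -> target ignites at step 1
Step 2: cell (3,5)='.' (+9 fires, +7 burnt)
Step 3: cell (3,5)='.' (+8 fires, +9 burnt)
Step 4: cell (3,5)='.' (+4 fires, +8 burnt)
Step 5: cell (3,5)='.' (+3 fires, +4 burnt)
Step 6: cell (3,5)='.' (+0 fires, +3 burnt)
  fire out at step 6

1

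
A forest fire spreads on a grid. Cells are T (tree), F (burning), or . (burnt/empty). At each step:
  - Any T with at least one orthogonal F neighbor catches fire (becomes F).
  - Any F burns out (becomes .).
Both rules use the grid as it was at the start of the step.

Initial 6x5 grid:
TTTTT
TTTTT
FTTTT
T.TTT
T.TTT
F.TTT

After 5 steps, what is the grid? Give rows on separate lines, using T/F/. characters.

Step 1: 4 trees catch fire, 2 burn out
  TTTTT
  FTTTT
  .FTTT
  F.TTT
  F.TTT
  ..TTT
Step 2: 3 trees catch fire, 4 burn out
  FTTTT
  .FTTT
  ..FTT
  ..TTT
  ..TTT
  ..TTT
Step 3: 4 trees catch fire, 3 burn out
  .FTTT
  ..FTT
  ...FT
  ..FTT
  ..TTT
  ..TTT
Step 4: 5 trees catch fire, 4 burn out
  ..FTT
  ...FT
  ....F
  ...FT
  ..FTT
  ..TTT
Step 5: 5 trees catch fire, 5 burn out
  ...FT
  ....F
  .....
  ....F
  ...FT
  ..FTT

...FT
....F
.....
....F
...FT
..FTT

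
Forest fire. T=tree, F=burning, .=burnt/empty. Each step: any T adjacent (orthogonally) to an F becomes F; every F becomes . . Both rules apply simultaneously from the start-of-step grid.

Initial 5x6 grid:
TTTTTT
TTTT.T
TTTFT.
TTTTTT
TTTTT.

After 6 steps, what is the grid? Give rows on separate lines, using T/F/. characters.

Step 1: 4 trees catch fire, 1 burn out
  TTTTTT
  TTTF.T
  TTF.F.
  TTTFTT
  TTTTT.
Step 2: 6 trees catch fire, 4 burn out
  TTTFTT
  TTF..T
  TF....
  TTF.FT
  TTTFT.
Step 3: 8 trees catch fire, 6 burn out
  TTF.FT
  TF...T
  F.....
  TF...F
  TTF.F.
Step 4: 5 trees catch fire, 8 burn out
  TF...F
  F....T
  ......
  F.....
  TF....
Step 5: 3 trees catch fire, 5 burn out
  F.....
  .....F
  ......
  ......
  F.....
Step 6: 0 trees catch fire, 3 burn out
  ......
  ......
  ......
  ......
  ......

......
......
......
......
......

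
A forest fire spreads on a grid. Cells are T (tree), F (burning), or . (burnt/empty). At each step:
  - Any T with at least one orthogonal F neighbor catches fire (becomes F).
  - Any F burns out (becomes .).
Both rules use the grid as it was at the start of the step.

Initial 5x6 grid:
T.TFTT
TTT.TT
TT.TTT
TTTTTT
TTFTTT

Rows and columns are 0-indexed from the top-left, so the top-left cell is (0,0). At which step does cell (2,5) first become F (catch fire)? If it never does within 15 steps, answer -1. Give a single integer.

Step 1: cell (2,5)='T' (+5 fires, +2 burnt)
Step 2: cell (2,5)='T' (+7 fires, +5 burnt)
Step 3: cell (2,5)='T' (+8 fires, +7 burnt)
Step 4: cell (2,5)='F' (+4 fires, +8 burnt)
  -> target ignites at step 4
Step 5: cell (2,5)='.' (+1 fires, +4 burnt)
Step 6: cell (2,5)='.' (+0 fires, +1 burnt)
  fire out at step 6

4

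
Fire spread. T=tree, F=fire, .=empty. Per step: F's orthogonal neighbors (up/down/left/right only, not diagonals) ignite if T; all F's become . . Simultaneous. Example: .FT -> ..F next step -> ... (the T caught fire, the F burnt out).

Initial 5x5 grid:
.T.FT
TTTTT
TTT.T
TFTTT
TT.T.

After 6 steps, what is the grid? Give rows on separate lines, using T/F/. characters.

Step 1: 6 trees catch fire, 2 burn out
  .T..F
  TTTFT
  TFT.T
  F.FTT
  TF.T.
Step 2: 7 trees catch fire, 6 burn out
  .T...
  TFF.F
  F.F.T
  ...FT
  F..T.
Step 3: 5 trees catch fire, 7 burn out
  .F...
  F....
  ....F
  ....F
  ...F.
Step 4: 0 trees catch fire, 5 burn out
  .....
  .....
  .....
  .....
  .....
Step 5: 0 trees catch fire, 0 burn out
  .....
  .....
  .....
  .....
  .....
Step 6: 0 trees catch fire, 0 burn out
  .....
  .....
  .....
  .....
  .....

.....
.....
.....
.....
.....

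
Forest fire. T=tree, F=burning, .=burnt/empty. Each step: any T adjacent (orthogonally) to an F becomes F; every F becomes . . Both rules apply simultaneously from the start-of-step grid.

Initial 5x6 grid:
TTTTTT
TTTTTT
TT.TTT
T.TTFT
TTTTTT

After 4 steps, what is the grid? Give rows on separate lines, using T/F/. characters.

Step 1: 4 trees catch fire, 1 burn out
  TTTTTT
  TTTTTT
  TT.TFT
  T.TF.F
  TTTTFT
Step 2: 6 trees catch fire, 4 burn out
  TTTTTT
  TTTTFT
  TT.F.F
  T.F...
  TTTF.F
Step 3: 4 trees catch fire, 6 burn out
  TTTTFT
  TTTF.F
  TT....
  T.....
  TTF...
Step 4: 4 trees catch fire, 4 burn out
  TTTF.F
  TTF...
  TT....
  T.....
  TF....

TTTF.F
TTF...
TT....
T.....
TF....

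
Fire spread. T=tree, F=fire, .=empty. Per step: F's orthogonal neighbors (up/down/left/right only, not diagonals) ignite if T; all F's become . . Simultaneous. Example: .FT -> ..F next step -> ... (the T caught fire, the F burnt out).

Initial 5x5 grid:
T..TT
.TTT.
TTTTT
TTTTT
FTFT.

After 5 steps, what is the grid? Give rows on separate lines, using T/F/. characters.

Step 1: 4 trees catch fire, 2 burn out
  T..TT
  .TTT.
  TTTTT
  FTFTT
  .F.F.
Step 2: 4 trees catch fire, 4 burn out
  T..TT
  .TTT.
  FTFTT
  .F.FT
  .....
Step 3: 4 trees catch fire, 4 burn out
  T..TT
  .TFT.
  .F.FT
  ....F
  .....
Step 4: 3 trees catch fire, 4 burn out
  T..TT
  .F.F.
  ....F
  .....
  .....
Step 5: 1 trees catch fire, 3 burn out
  T..FT
  .....
  .....
  .....
  .....

T..FT
.....
.....
.....
.....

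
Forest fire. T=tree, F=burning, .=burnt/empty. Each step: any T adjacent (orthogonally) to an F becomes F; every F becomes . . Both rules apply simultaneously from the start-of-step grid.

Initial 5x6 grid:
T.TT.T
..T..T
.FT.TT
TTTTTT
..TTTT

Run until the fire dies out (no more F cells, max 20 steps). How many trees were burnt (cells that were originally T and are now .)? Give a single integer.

Answer: 18

Derivation:
Step 1: +2 fires, +1 burnt (F count now 2)
Step 2: +3 fires, +2 burnt (F count now 3)
Step 3: +3 fires, +3 burnt (F count now 3)
Step 4: +3 fires, +3 burnt (F count now 3)
Step 5: +3 fires, +3 burnt (F count now 3)
Step 6: +2 fires, +3 burnt (F count now 2)
Step 7: +1 fires, +2 burnt (F count now 1)
Step 8: +1 fires, +1 burnt (F count now 1)
Step 9: +0 fires, +1 burnt (F count now 0)
Fire out after step 9
Initially T: 19, now '.': 29
Total burnt (originally-T cells now '.'): 18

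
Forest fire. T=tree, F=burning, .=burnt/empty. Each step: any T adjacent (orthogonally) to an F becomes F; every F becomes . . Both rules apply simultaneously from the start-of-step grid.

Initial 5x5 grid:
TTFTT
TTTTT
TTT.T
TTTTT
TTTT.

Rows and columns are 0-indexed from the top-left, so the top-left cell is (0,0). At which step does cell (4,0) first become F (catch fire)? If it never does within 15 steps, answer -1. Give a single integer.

Step 1: cell (4,0)='T' (+3 fires, +1 burnt)
Step 2: cell (4,0)='T' (+5 fires, +3 burnt)
Step 3: cell (4,0)='T' (+4 fires, +5 burnt)
Step 4: cell (4,0)='T' (+5 fires, +4 burnt)
Step 5: cell (4,0)='T' (+4 fires, +5 burnt)
Step 6: cell (4,0)='F' (+1 fires, +4 burnt)
  -> target ignites at step 6
Step 7: cell (4,0)='.' (+0 fires, +1 burnt)
  fire out at step 7

6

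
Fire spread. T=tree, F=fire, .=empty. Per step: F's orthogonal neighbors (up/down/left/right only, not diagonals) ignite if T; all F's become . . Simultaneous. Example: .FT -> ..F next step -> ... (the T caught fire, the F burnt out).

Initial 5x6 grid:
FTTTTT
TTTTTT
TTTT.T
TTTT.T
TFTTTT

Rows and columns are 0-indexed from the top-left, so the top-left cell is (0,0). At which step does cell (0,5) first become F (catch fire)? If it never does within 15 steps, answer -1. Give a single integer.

Step 1: cell (0,5)='T' (+5 fires, +2 burnt)
Step 2: cell (0,5)='T' (+7 fires, +5 burnt)
Step 3: cell (0,5)='T' (+5 fires, +7 burnt)
Step 4: cell (0,5)='T' (+4 fires, +5 burnt)
Step 5: cell (0,5)='F' (+3 fires, +4 burnt)
  -> target ignites at step 5
Step 6: cell (0,5)='.' (+2 fires, +3 burnt)
Step 7: cell (0,5)='.' (+0 fires, +2 burnt)
  fire out at step 7

5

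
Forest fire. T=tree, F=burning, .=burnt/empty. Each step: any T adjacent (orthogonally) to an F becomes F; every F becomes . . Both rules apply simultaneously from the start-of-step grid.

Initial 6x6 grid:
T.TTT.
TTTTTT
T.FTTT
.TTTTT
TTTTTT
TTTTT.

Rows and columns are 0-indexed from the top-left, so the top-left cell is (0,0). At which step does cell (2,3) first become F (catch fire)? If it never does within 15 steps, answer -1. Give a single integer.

Step 1: cell (2,3)='F' (+3 fires, +1 burnt)
  -> target ignites at step 1
Step 2: cell (2,3)='.' (+7 fires, +3 burnt)
Step 3: cell (2,3)='.' (+8 fires, +7 burnt)
Step 4: cell (2,3)='.' (+9 fires, +8 burnt)
Step 5: cell (2,3)='.' (+3 fires, +9 burnt)
Step 6: cell (2,3)='.' (+0 fires, +3 burnt)
  fire out at step 6

1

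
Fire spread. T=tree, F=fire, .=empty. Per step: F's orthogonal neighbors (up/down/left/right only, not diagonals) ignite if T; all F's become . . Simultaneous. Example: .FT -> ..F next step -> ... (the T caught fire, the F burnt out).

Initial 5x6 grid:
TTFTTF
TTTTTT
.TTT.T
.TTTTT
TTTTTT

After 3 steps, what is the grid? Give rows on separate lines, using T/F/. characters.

Step 1: 5 trees catch fire, 2 burn out
  TF.FF.
  TTFTTF
  .TTT.T
  .TTTTT
  TTTTTT
Step 2: 6 trees catch fire, 5 burn out
  F.....
  TF.FF.
  .TFT.F
  .TTTTT
  TTTTTT
Step 3: 5 trees catch fire, 6 burn out
  ......
  F.....
  .F.F..
  .TFTTF
  TTTTTT

......
F.....
.F.F..
.TFTTF
TTTTTT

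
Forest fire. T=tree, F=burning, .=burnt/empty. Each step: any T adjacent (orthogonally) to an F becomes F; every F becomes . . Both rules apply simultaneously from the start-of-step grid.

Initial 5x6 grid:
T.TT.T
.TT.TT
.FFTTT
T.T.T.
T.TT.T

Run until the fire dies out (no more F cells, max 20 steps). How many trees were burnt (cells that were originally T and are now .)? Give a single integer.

Answer: 14

Derivation:
Step 1: +4 fires, +2 burnt (F count now 4)
Step 2: +3 fires, +4 burnt (F count now 3)
Step 3: +5 fires, +3 burnt (F count now 5)
Step 4: +1 fires, +5 burnt (F count now 1)
Step 5: +1 fires, +1 burnt (F count now 1)
Step 6: +0 fires, +1 burnt (F count now 0)
Fire out after step 6
Initially T: 18, now '.': 26
Total burnt (originally-T cells now '.'): 14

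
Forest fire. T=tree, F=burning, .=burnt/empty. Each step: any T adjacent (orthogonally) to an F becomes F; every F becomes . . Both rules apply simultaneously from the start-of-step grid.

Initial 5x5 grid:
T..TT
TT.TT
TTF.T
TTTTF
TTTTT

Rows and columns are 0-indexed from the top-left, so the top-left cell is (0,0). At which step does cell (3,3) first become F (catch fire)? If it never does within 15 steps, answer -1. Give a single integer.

Step 1: cell (3,3)='F' (+5 fires, +2 burnt)
  -> target ignites at step 1
Step 2: cell (3,3)='.' (+6 fires, +5 burnt)
Step 3: cell (3,3)='.' (+5 fires, +6 burnt)
Step 4: cell (3,3)='.' (+3 fires, +5 burnt)
Step 5: cell (3,3)='.' (+0 fires, +3 burnt)
  fire out at step 5

1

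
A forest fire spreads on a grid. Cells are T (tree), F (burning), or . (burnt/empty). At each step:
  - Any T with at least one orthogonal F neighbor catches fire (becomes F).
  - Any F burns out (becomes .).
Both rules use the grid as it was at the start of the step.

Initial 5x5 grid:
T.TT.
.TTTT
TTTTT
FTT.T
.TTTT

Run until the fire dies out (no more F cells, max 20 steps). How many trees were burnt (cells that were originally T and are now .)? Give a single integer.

Answer: 18

Derivation:
Step 1: +2 fires, +1 burnt (F count now 2)
Step 2: +3 fires, +2 burnt (F count now 3)
Step 3: +3 fires, +3 burnt (F count now 3)
Step 4: +3 fires, +3 burnt (F count now 3)
Step 5: +4 fires, +3 burnt (F count now 4)
Step 6: +3 fires, +4 burnt (F count now 3)
Step 7: +0 fires, +3 burnt (F count now 0)
Fire out after step 7
Initially T: 19, now '.': 24
Total burnt (originally-T cells now '.'): 18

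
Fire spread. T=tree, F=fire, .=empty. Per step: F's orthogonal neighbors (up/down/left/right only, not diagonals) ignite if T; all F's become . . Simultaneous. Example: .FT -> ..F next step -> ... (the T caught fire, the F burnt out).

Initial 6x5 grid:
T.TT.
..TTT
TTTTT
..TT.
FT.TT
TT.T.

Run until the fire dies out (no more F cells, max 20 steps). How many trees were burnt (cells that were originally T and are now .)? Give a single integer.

Step 1: +2 fires, +1 burnt (F count now 2)
Step 2: +1 fires, +2 burnt (F count now 1)
Step 3: +0 fires, +1 burnt (F count now 0)
Fire out after step 3
Initially T: 19, now '.': 14
Total burnt (originally-T cells now '.'): 3

Answer: 3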